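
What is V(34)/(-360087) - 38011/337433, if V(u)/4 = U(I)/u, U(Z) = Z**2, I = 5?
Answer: -13688259407/121505236671 ≈ -0.11266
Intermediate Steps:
V(u) = 100/u (V(u) = 4*(5**2/u) = 4*(25/u) = 100/u)
V(34)/(-360087) - 38011/337433 = (100/34)/(-360087) - 38011/337433 = (100*(1/34))*(-1/360087) - 38011*1/337433 = (50/17)*(-1/360087) - 38011/337433 = -50/6121479 - 38011/337433 = -13688259407/121505236671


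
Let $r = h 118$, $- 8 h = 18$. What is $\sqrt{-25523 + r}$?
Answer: $\frac{i \sqrt{103154}}{2} \approx 160.59 i$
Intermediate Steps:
$h = - \frac{9}{4}$ ($h = \left(- \frac{1}{8}\right) 18 = - \frac{9}{4} \approx -2.25$)
$r = - \frac{531}{2}$ ($r = \left(- \frac{9}{4}\right) 118 = - \frac{531}{2} \approx -265.5$)
$\sqrt{-25523 + r} = \sqrt{-25523 - \frac{531}{2}} = \sqrt{- \frac{51577}{2}} = \frac{i \sqrt{103154}}{2}$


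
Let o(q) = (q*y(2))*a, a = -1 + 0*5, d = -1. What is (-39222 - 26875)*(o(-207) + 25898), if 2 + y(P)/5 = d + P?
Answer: -1643369711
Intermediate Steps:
y(P) = -15 + 5*P (y(P) = -10 + 5*(-1 + P) = -10 + (-5 + 5*P) = -15 + 5*P)
a = -1 (a = -1 + 0 = -1)
o(q) = 5*q (o(q) = (q*(-15 + 5*2))*(-1) = (q*(-15 + 10))*(-1) = (q*(-5))*(-1) = -5*q*(-1) = 5*q)
(-39222 - 26875)*(o(-207) + 25898) = (-39222 - 26875)*(5*(-207) + 25898) = -66097*(-1035 + 25898) = -66097*24863 = -1643369711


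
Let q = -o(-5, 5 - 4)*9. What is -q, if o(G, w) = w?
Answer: 9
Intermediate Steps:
q = -9 (q = -(5 - 4)*9 = -1*1*9 = -1*9 = -9)
-q = -1*(-9) = 9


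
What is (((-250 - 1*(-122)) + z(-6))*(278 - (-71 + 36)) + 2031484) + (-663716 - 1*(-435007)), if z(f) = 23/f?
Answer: 10569067/6 ≈ 1.7615e+6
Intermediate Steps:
(((-250 - 1*(-122)) + z(-6))*(278 - (-71 + 36)) + 2031484) + (-663716 - 1*(-435007)) = (((-250 - 1*(-122)) + 23/(-6))*(278 - (-71 + 36)) + 2031484) + (-663716 - 1*(-435007)) = (((-250 + 122) + 23*(-⅙))*(278 - 1*(-35)) + 2031484) + (-663716 + 435007) = ((-128 - 23/6)*(278 + 35) + 2031484) - 228709 = (-791/6*313 + 2031484) - 228709 = (-247583/6 + 2031484) - 228709 = 11941321/6 - 228709 = 10569067/6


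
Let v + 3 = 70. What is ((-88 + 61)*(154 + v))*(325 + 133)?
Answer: -2732886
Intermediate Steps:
v = 67 (v = -3 + 70 = 67)
((-88 + 61)*(154 + v))*(325 + 133) = ((-88 + 61)*(154 + 67))*(325 + 133) = -27*221*458 = -5967*458 = -2732886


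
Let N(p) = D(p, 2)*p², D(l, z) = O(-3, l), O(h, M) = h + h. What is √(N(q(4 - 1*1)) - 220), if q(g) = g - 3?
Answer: 2*I*√55 ≈ 14.832*I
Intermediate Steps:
O(h, M) = 2*h
q(g) = -3 + g
D(l, z) = -6 (D(l, z) = 2*(-3) = -6)
N(p) = -6*p²
√(N(q(4 - 1*1)) - 220) = √(-6*(-3 + (4 - 1*1))² - 220) = √(-6*(-3 + (4 - 1))² - 220) = √(-6*(-3 + 3)² - 220) = √(-6*0² - 220) = √(-6*0 - 220) = √(0 - 220) = √(-220) = 2*I*√55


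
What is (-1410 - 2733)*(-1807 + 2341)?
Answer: -2212362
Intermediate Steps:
(-1410 - 2733)*(-1807 + 2341) = -4143*534 = -2212362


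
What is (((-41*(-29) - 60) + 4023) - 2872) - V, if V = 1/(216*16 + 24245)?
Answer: 63158279/27701 ≈ 2280.0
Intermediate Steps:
V = 1/27701 (V = 1/(3456 + 24245) = 1/27701 ≈ 3.6100e-5)
(((-41*(-29) - 60) + 4023) - 2872) - V = (((-41*(-29) - 60) + 4023) - 2872) - 1*1/27701 = (((1189 - 60) + 4023) - 2872) - 1/27701 = ((1129 + 4023) - 2872) - 1/27701 = (5152 - 2872) - 1/27701 = 2280 - 1/27701 = 63158279/27701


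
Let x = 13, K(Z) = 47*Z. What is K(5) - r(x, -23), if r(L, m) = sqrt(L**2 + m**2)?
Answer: 235 - sqrt(698) ≈ 208.58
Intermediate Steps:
K(5) - r(x, -23) = 47*5 - sqrt(13**2 + (-23)**2) = 235 - sqrt(169 + 529) = 235 - sqrt(698)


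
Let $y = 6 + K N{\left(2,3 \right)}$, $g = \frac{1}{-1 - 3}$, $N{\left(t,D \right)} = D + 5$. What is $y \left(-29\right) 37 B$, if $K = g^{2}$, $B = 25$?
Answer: $- \frac{348725}{2} \approx -1.7436 \cdot 10^{5}$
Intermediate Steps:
$N{\left(t,D \right)} = 5 + D$
$g = - \frac{1}{4}$ ($g = \frac{1}{-4} = - \frac{1}{4} \approx -0.25$)
$K = \frac{1}{16}$ ($K = \left(- \frac{1}{4}\right)^{2} = \frac{1}{16} \approx 0.0625$)
$y = \frac{13}{2}$ ($y = 6 + \frac{5 + 3}{16} = 6 + \frac{1}{16} \cdot 8 = 6 + \frac{1}{2} = \frac{13}{2} \approx 6.5$)
$y \left(-29\right) 37 B = \frac{13 \left(-29\right) 37 \cdot 25}{2} = \frac{13 \left(\left(-1073\right) 25\right)}{2} = \frac{13}{2} \left(-26825\right) = - \frac{348725}{2}$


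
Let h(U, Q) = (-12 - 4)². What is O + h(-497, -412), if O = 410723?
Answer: 410979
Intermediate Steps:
h(U, Q) = 256 (h(U, Q) = (-16)² = 256)
O + h(-497, -412) = 410723 + 256 = 410979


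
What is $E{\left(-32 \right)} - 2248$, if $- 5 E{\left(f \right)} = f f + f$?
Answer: $- \frac{12232}{5} \approx -2446.4$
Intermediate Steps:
$E{\left(f \right)} = - \frac{f}{5} - \frac{f^{2}}{5}$ ($E{\left(f \right)} = - \frac{f f + f}{5} = - \frac{f^{2} + f}{5} = - \frac{f + f^{2}}{5} = - \frac{f}{5} - \frac{f^{2}}{5}$)
$E{\left(-32 \right)} - 2248 = \left(- \frac{1}{5}\right) \left(-32\right) \left(1 - 32\right) - 2248 = \left(- \frac{1}{5}\right) \left(-32\right) \left(-31\right) - 2248 = - \frac{992}{5} - 2248 = - \frac{12232}{5}$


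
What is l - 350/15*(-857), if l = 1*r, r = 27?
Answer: 60071/3 ≈ 20024.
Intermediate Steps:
l = 27 (l = 1*27 = 27)
l - 350/15*(-857) = 27 - 350/15*(-857) = 27 - 35*2/3*(-857) = 27 - 70/3*(-857) = 27 + 59990/3 = 60071/3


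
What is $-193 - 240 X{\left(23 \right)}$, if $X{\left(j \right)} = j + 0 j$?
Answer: $-5713$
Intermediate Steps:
$X{\left(j \right)} = j$ ($X{\left(j \right)} = j + 0 = j$)
$-193 - 240 X{\left(23 \right)} = -193 - 5520 = -5713$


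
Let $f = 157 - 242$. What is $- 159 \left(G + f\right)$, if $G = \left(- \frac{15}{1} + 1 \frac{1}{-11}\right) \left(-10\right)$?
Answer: $- \frac{115275}{11} \approx -10480.0$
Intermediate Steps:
$G = \frac{1660}{11}$ ($G = \left(\left(-15\right) 1 + 1 \left(- \frac{1}{11}\right)\right) \left(-10\right) = \left(-15 - \frac{1}{11}\right) \left(-10\right) = \left(- \frac{166}{11}\right) \left(-10\right) = \frac{1660}{11} \approx 150.91$)
$f = -85$ ($f = 157 - 242 = -85$)
$- 159 \left(G + f\right) = - 159 \left(\frac{1660}{11} - 85\right) = \left(-159\right) \frac{725}{11} = - \frac{115275}{11}$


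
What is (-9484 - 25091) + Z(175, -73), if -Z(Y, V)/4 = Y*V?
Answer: 16525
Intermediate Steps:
Z(Y, V) = -4*V*Y (Z(Y, V) = -4*Y*V = -4*V*Y)
(-9484 - 25091) + Z(175, -73) = (-9484 - 25091) - 4*(-73)*175 = -34575 + 51100 = 16525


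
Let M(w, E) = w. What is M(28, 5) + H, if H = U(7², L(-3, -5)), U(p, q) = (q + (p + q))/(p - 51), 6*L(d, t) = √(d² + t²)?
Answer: 7/2 - √34/6 ≈ 2.5282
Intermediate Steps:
L(d, t) = √(d² + t²)/6
U(p, q) = (p + 2*q)/(-51 + p)
H = -49/2 - √34/6 (H = (7² + 2*(√((-3)² + (-5)²)/6))/(-51 + 7²) = (49 + 2*(√(9 + 25)/6))/(-51 + 49) = (49 + 2*(√34/6))/(-2) = -(49 + √34/3)/2 = -49/2 - √34/6 ≈ -25.472)
M(28, 5) + H = 28 + (-49/2 - √34/6) = 7/2 - √34/6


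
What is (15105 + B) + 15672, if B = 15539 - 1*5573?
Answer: 40743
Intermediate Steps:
B = 9966 (B = 15539 - 5573 = 9966)
(15105 + B) + 15672 = (15105 + 9966) + 15672 = 25071 + 15672 = 40743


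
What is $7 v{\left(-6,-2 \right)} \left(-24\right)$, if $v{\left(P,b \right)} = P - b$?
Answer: $672$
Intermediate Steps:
$7 v{\left(-6,-2 \right)} \left(-24\right) = 7 \left(-6 - -2\right) \left(-24\right) = 7 \left(-6 + 2\right) \left(-24\right) = 7 \left(-4\right) \left(-24\right) = \left(-28\right) \left(-24\right) = 672$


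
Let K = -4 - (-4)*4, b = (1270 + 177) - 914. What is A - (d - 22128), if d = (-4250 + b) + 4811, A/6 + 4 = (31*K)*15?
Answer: 54490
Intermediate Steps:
b = 533 (b = 1447 - 914 = 533)
K = 12 (K = -4 - 1*(-16) = -4 + 16 = 12)
A = 33456 (A = -24 + 6*((31*12)*15) = -24 + 6*(372*15) = -24 + 6*5580 = -24 + 33480 = 33456)
d = 1094 (d = (-4250 + 533) + 4811 = -3717 + 4811 = 1094)
A - (d - 22128) = 33456 - (1094 - 22128) = 33456 - 1*(-21034) = 33456 + 21034 = 54490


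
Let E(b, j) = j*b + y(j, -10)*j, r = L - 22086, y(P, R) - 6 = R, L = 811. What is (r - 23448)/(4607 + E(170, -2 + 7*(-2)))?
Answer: -44723/1951 ≈ -22.923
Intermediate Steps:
y(P, R) = 6 + R
r = -21275 (r = 811 - 22086 = -21275)
E(b, j) = -4*j + b*j (E(b, j) = j*b + (6 - 10)*j = b*j - 4*j = -4*j + b*j)
(r - 23448)/(4607 + E(170, -2 + 7*(-2))) = (-21275 - 23448)/(4607 + (-2 + 7*(-2))*(-4 + 170)) = -44723/(4607 + (-2 - 14)*166) = -44723/(4607 - 16*166) = -44723/(4607 - 2656) = -44723/1951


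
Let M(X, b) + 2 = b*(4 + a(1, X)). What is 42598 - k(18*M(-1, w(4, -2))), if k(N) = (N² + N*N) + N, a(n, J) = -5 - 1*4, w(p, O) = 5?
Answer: -429308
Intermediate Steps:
a(n, J) = -9 (a(n, J) = -5 - 4 = -9)
M(X, b) = -2 - 5*b (M(X, b) = -2 + b*(4 - 9) = -2 + b*(-5) = -2 - 5*b)
k(N) = N + 2*N² (k(N) = (N² + N²) + N = 2*N² + N = N + 2*N²)
42598 - k(18*M(-1, w(4, -2))) = 42598 - 18*(-2 - 5*5)*(1 + 2*(18*(-2 - 5*5))) = 42598 - 18*(-2 - 25)*(1 + 2*(18*(-2 - 25))) = 42598 - 18*(-27)*(1 + 2*(18*(-27))) = 42598 - (-486)*(1 + 2*(-486)) = 42598 - (-486)*(1 - 972) = 42598 - (-486)*(-971) = 42598 - 1*471906 = 42598 - 471906 = -429308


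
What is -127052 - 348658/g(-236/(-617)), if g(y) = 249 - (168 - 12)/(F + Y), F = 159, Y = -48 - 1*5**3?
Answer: -233802298/1821 ≈ -1.2839e+5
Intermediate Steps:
Y = -173 (Y = -48 - 1*125 = -48 - 125 = -173)
g(y) = 1821/7 (g(y) = 249 - (168 - 12)/(159 - 173) = 249 - 156/(-14) = 249 - 156*(-1)/14 = 249 - 1*(-78/7) = 249 + 78/7 = 1821/7)
-127052 - 348658/g(-236/(-617)) = -127052 - 348658/1821/7 = -127052 - 348658*7/1821 = -127052 - 2440606/1821 = -233802298/1821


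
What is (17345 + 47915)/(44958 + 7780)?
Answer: 32630/26369 ≈ 1.2374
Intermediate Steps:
(17345 + 47915)/(44958 + 7780) = 65260/52738 = 65260*(1/52738) = 32630/26369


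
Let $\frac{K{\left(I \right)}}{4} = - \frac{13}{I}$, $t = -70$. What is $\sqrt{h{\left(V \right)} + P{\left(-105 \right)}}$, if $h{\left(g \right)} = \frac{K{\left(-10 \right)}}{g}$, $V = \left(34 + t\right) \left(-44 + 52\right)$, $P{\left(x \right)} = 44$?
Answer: $\frac{\sqrt{158335}}{60} \approx 6.6319$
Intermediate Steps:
$V = -288$ ($V = \left(34 - 70\right) \left(-44 + 52\right) = \left(-36\right) 8 = -288$)
$K{\left(I \right)} = - \frac{52}{I}$ ($K{\left(I \right)} = 4 \left(- \frac{13}{I}\right) = - \frac{52}{I}$)
$h{\left(g \right)} = \frac{26}{5 g}$ ($h{\left(g \right)} = \frac{\left(-52\right) \frac{1}{-10}}{g} = \frac{\left(-52\right) \left(- \frac{1}{10}\right)}{g} = \frac{26}{5 g}$)
$\sqrt{h{\left(V \right)} + P{\left(-105 \right)}} = \sqrt{\frac{26}{5 \left(-288\right)} + 44} = \sqrt{\frac{26}{5} \left(- \frac{1}{288}\right) + 44} = \sqrt{- \frac{13}{720} + 44} = \sqrt{\frac{31667}{720}} = \frac{\sqrt{158335}}{60}$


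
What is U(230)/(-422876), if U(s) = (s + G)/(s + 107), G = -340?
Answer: 55/71254606 ≈ 7.7188e-7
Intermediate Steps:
U(s) = (-340 + s)/(107 + s) (U(s) = (s - 340)/(s + 107) = (-340 + s)/(107 + s))
U(230)/(-422876) = ((-340 + 230)/(107 + 230))/(-422876) = (-110/337)*(-1/422876) = ((1/337)*(-110))*(-1/422876) = -110/337*(-1/422876) = 55/71254606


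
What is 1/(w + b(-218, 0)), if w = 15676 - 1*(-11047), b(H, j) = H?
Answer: 1/26505 ≈ 3.7729e-5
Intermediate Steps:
w = 26723 (w = 15676 + 11047 = 26723)
1/(w + b(-218, 0)) = 1/(26723 - 218) = 1/26505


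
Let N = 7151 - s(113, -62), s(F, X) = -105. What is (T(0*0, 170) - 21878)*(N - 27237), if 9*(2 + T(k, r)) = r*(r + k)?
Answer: 3357207620/9 ≈ 3.7302e+8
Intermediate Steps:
T(k, r) = -2 + r*(k + r)/9 (T(k, r) = -2 + (r*(r + k))/9 = -2 + (r*(k + r))/9 = -2 + r*(k + r)/9)
N = 7256 (N = 7151 - 1*(-105) = 7151 + 105 = 7256)
(T(0*0, 170) - 21878)*(N - 27237) = ((-2 + (1/9)*170**2 + (1/9)*(0*0)*170) - 21878)*(7256 - 27237) = ((-2 + (1/9)*28900 + (1/9)*0*170) - 21878)*(-19981) = ((-2 + 28900/9 + 0) - 21878)*(-19981) = (28882/9 - 21878)*(-19981) = -168020/9*(-19981) = 3357207620/9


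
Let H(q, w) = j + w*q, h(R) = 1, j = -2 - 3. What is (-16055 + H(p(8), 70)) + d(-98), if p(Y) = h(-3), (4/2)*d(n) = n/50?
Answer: -799549/50 ≈ -15991.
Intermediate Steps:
j = -5
d(n) = n/100 (d(n) = (n/50)/2 = n/100)
p(Y) = 1
H(q, w) = -5 + q*w (H(q, w) = -5 + w*q = -5 + q*w)
(-16055 + H(p(8), 70)) + d(-98) = (-16055 + (-5 + 1*70)) + (1/100)*(-98) = (-16055 + (-5 + 70)) - 49/50 = (-16055 + 65) - 49/50 = -15990 - 49/50 = -799549/50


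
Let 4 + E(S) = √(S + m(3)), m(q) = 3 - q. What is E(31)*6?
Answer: -24 + 6*√31 ≈ 9.4066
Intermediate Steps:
E(S) = -4 + √S (E(S) = -4 + √(S + (3 - 1*3)) = -4 + √(S + (3 - 3)) = -4 + √(S + 0) = -4 + √S)
E(31)*6 = (-4 + √31)*6 = -24 + 6*√31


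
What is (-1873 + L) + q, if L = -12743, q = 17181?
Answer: 2565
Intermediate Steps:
(-1873 + L) + q = (-1873 - 12743) + 17181 = -14616 + 17181 = 2565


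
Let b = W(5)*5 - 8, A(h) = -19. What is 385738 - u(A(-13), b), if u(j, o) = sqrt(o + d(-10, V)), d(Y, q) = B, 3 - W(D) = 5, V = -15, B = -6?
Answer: 385738 - 2*I*sqrt(6) ≈ 3.8574e+5 - 4.899*I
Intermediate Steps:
W(D) = -2 (W(D) = 3 - 1*5 = 3 - 5 = -2)
d(Y, q) = -6
b = -18 (b = -2*5 - 8 = -10 - 8 = -18)
u(j, o) = sqrt(-6 + o) (u(j, o) = sqrt(o - 6) = sqrt(-6 + o))
385738 - u(A(-13), b) = 385738 - sqrt(-6 - 18) = 385738 - sqrt(-24) = 385738 - 2*I*sqrt(6)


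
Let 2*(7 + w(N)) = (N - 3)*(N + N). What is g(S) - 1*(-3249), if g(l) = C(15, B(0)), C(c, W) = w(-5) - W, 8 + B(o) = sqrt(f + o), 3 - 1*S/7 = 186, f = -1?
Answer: 3290 - I ≈ 3290.0 - 1.0*I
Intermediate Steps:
S = -1281 (S = 21 - 7*186 = 21 - 1302 = -1281)
w(N) = -7 + N*(-3 + N) (w(N) = -7 + ((N - 3)*(N + N))/2 = -7 + ((-3 + N)*(2*N))/2 = -7 + (2*N*(-3 + N))/2 = -7 + N*(-3 + N))
B(o) = -8 + sqrt(-1 + o)
C(c, W) = 33 - W (C(c, W) = (-7 + (-5)**2 - 3*(-5)) - W = (-7 + 25 + 15) - W = 33 - W)
g(l) = 41 - I (g(l) = 33 - (-8 + sqrt(-1 + 0)) = 33 - (-8 + sqrt(-1)) = 33 - (-8 + I) = 33 + (8 - I) = 41 - I)
g(S) - 1*(-3249) = (41 - I) - 1*(-3249) = (41 - I) + 3249 = 3290 - I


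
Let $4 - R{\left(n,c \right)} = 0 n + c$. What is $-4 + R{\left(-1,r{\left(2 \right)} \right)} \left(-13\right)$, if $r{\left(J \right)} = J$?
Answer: $-30$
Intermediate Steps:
$R{\left(n,c \right)} = 4 - c$ ($R{\left(n,c \right)} = 4 - \left(0 n + c\right) = 4 - \left(0 + c\right) = 4 - c$)
$-4 + R{\left(-1,r{\left(2 \right)} \right)} \left(-13\right) = -4 + \left(4 - 2\right) \left(-13\right) = -4 + 2 \left(-13\right) = -4 - 26 = -30$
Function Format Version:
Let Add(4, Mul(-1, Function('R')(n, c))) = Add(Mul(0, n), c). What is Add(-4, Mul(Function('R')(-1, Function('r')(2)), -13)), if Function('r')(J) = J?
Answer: -30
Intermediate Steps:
Function('R')(n, c) = Add(4, Mul(-1, c)) (Function('R')(n, c) = Add(4, Mul(-1, Add(Mul(0, n), c))) = Add(4, Mul(-1, Add(0, c))) = Add(4, Mul(-1, c)))
Add(-4, Mul(Function('R')(-1, Function('r')(2)), -13)) = Add(-4, Mul(Add(4, Mul(-1, 2)), -13)) = Add(-4, Mul(Add(4, -2), -13)) = Add(-4, Mul(2, -13)) = Add(-4, -26) = -30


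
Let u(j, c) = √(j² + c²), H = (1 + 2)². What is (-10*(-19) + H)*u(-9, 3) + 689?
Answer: 689 + 597*√10 ≈ 2576.9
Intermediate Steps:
H = 9 (H = 3² = 9)
u(j, c) = √(c² + j²)
(-10*(-19) + H)*u(-9, 3) + 689 = (-10*(-19) + 9)*√(3² + (-9)²) + 689 = (190 + 9)*√(9 + 81) + 689 = 199*√90 + 689 = 199*(3*√10) + 689 = 597*√10 + 689 = 689 + 597*√10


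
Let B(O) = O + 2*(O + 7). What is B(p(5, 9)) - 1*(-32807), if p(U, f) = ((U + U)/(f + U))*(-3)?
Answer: 229702/7 ≈ 32815.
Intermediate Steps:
p(U, f) = -6*U/(U + f) (p(U, f) = ((2*U)/(U + f))*(-3) = (2*U/(U + f))*(-3) = -6*U/(U + f))
B(O) = 14 + 3*O (B(O) = O + 2*(7 + O) = O + (14 + 2*O) = 14 + 3*O)
B(p(5, 9)) - 1*(-32807) = (14 + 3*(-6*5/(5 + 9))) - 1*(-32807) = (14 + 3*(-6*5/14)) + 32807 = (14 + 3*(-6*5*1/14)) + 32807 = (14 + 3*(-15/7)) + 32807 = (14 - 45/7) + 32807 = 53/7 + 32807 = 229702/7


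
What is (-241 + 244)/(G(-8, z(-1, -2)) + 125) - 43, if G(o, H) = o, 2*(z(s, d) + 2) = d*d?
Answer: -1676/39 ≈ -42.974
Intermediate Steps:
z(s, d) = -2 + d²/2 (z(s, d) = -2 + (d*d)/2 = -2 + d²/2)
(-241 + 244)/(G(-8, z(-1, -2)) + 125) - 43 = (-241 + 244)/(-8 + 125) - 43 = 3/117 - 43 = 3*(1/117) - 43 = 1/39 - 43 = -1676/39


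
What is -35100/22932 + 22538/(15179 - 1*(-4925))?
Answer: -28817/70364 ≈ -0.40954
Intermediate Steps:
-35100/22932 + 22538/(15179 - 1*(-4925)) = -35100*1/22932 + 22538/(15179 + 4925) = -75/49 + 22538/20104 = -75/49 + 22538*(1/20104) = -75/49 + 11269/10052 = -28817/70364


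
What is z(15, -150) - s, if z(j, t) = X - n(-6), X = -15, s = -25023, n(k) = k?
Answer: 25014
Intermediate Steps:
z(j, t) = -9 (z(j, t) = -15 - 1*(-6) = -15 + 6 = -9)
z(15, -150) - s = -9 - 1*(-25023) = -9 + 25023 = 25014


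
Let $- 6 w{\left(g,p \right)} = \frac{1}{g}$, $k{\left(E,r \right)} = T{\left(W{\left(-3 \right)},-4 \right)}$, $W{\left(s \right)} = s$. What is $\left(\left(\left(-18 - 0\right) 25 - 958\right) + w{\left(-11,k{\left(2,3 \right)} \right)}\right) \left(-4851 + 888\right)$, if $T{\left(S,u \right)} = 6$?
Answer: $\frac{122756567}{22} \approx 5.5798 \cdot 10^{6}$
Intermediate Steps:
$k{\left(E,r \right)} = 6$
$w{\left(g,p \right)} = - \frac{1}{6 g}$
$\left(\left(\left(-18 - 0\right) 25 - 958\right) + w{\left(-11,k{\left(2,3 \right)} \right)}\right) \left(-4851 + 888\right) = \left(\left(\left(-18 - 0\right) 25 - 958\right) - \frac{1}{6 \left(-11\right)}\right) \left(-4851 + 888\right) = \left(\left(\left(-18 + 0\right) 25 - 958\right) - - \frac{1}{66}\right) \left(-3963\right) = \left(\left(\left(-18\right) 25 - 958\right) + \frac{1}{66}\right) \left(-3963\right) = \left(\left(-450 - 958\right) + \frac{1}{66}\right) \left(-3963\right) = \left(-1408 + \frac{1}{66}\right) \left(-3963\right) = \left(- \frac{92927}{66}\right) \left(-3963\right) = \frac{122756567}{22}$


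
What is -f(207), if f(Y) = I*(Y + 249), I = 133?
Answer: -60648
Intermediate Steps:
f(Y) = 33117 + 133*Y (f(Y) = 133*(Y + 249) = 133*(249 + Y) = 33117 + 133*Y)
-f(207) = -(33117 + 133*207) = -(33117 + 27531) = -1*60648 = -60648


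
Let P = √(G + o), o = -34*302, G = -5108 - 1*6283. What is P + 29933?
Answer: 29933 + 11*I*√179 ≈ 29933.0 + 147.17*I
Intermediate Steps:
G = -11391 (G = -5108 - 6283 = -11391)
o = -10268
P = 11*I*√179 (P = √(-11391 - 10268) = √(-21659) = 11*I*√179 ≈ 147.17*I)
P + 29933 = 11*I*√179 + 29933 = 29933 + 11*I*√179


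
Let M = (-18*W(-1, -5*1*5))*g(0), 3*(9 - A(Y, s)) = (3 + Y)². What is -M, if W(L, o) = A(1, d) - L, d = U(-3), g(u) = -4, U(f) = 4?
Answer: -336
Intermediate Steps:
d = 4
A(Y, s) = 9 - (3 + Y)²/3
W(L, o) = 11/3 - L (W(L, o) = (9 - (3 + 1)²/3) - L = (9 - ⅓*4²) - L = (9 - ⅓*16) - L = (9 - 16/3) - L = 11/3 - L)
M = 336 (M = -18*(11/3 - 1*(-1))*(-4) = -18*(11/3 + 1)*(-4) = -18*14/3*(-4) = -84*(-4) = 336)
-M = -1*336 = -336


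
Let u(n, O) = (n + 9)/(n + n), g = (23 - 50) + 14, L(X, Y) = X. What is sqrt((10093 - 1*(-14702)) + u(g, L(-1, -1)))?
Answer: sqrt(4190381)/13 ≈ 157.46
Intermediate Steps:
g = -13 (g = -27 + 14 = -13)
u(n, O) = (9 + n)/(2*n) (u(n, O) = (9 + n)/((2*n)) = (9 + n)*(1/(2*n)) = (9 + n)/(2*n))
sqrt((10093 - 1*(-14702)) + u(g, L(-1, -1))) = sqrt((10093 - 1*(-14702)) + (1/2)*(9 - 13)/(-13)) = sqrt((10093 + 14702) + (1/2)*(-1/13)*(-4)) = sqrt(24795 + 2/13) = sqrt(322337/13) = sqrt(4190381)/13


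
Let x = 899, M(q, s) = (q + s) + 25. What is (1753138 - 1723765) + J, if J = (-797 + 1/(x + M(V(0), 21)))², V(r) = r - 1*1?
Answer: 592231440417/891136 ≈ 6.6458e+5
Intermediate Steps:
V(r) = -1 + r (V(r) = r - 1 = -1 + r)
M(q, s) = 25 + q + s
J = 566056102689/891136 (J = (-797 + 1/(899 + (25 + (-1 + 0) + 21)))² = (-797 + 1/(899 + (25 - 1 + 21)))² = (-797 + 1/(899 + 45))² = (-797 + 1/944)² = (-752367/944)² = 566056102689/891136 ≈ 6.3521e+5)
(1753138 - 1723765) + J = (1753138 - 1723765) + 566056102689/891136 = 29373 + 566056102689/891136 = 592231440417/891136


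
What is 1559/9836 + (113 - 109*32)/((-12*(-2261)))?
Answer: 189631/5559799 ≈ 0.034108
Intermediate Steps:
1559/9836 + (113 - 109*32)/((-12*(-2261))) = 1559*(1/9836) + (113 - 3488)/27132 = 1559/9836 - 3375*1/27132 = 1559/9836 - 1125/9044 = 189631/5559799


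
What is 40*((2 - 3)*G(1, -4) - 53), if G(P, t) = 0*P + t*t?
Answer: -2760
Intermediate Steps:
G(P, t) = t² (G(P, t) = 0 + t² = t²)
40*((2 - 3)*G(1, -4) - 53) = 40*((2 - 3)*(-4)² - 53) = 40*(-1*16 - 53) = 40*(-16 - 53) = 40*(-69) = -2760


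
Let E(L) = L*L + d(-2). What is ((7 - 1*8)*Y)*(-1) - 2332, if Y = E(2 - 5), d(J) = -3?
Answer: -2326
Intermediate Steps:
E(L) = -3 + L**2 (E(L) = L*L - 3 = L**2 - 3 = -3 + L**2)
Y = 6 (Y = -3 + (2 - 5)**2 = -3 + (-3)**2 = -3 + 9 = 6)
((7 - 1*8)*Y)*(-1) - 2332 = ((7 - 1*8)*6)*(-1) - 2332 = ((7 - 8)*6)*(-1) - 2332 = -1*6*(-1) - 2332 = -6*(-1) - 2332 = 6 - 2332 = -2326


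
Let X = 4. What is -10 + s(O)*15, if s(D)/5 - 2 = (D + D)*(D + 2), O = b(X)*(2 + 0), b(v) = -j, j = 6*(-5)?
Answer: 558140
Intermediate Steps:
j = -30
b(v) = 30 (b(v) = -1*(-30) = 30)
O = 60 (O = 30*(2 + 0) = 30*2 = 60)
s(D) = 10 + 10*D*(2 + D) (s(D) = 10 + 5*((D + D)*(D + 2)) = 10 + 5*((2*D)*(2 + D)) = 10 + 5*(2*D*(2 + D)) = 10 + 10*D*(2 + D))
-10 + s(O)*15 = -10 + (10 + 10*60² + 20*60)*15 = -10 + (10 + 10*3600 + 1200)*15 = -10 + (10 + 36000 + 1200)*15 = -10 + 37210*15 = -10 + 558150 = 558140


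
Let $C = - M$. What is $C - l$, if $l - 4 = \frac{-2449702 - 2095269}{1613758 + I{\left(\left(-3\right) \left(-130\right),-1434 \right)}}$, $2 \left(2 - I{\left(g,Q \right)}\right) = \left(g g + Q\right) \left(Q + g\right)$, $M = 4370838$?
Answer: $- \frac{350809946003933}{80261412} \approx -4.3708 \cdot 10^{6}$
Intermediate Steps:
$I{\left(g,Q \right)} = 2 - \frac{\left(Q + g\right) \left(Q + g^{2}\right)}{2}$ ($I{\left(g,Q \right)} = 2 - \frac{\left(g g + Q\right) \left(Q + g\right)}{2} = 2 - \frac{\left(g^{2} + Q\right) \left(Q + g\right)}{2} = 2 - \frac{\left(Q + g^{2}\right) \left(Q + g\right)}{2} = 2 - \frac{\left(Q + g\right) \left(Q + g^{2}\right)}{2}$)
$l = \frac{316500677}{80261412}$ ($l = 4 + \frac{-2449702 - 2095269}{1613758 - \left(-2 - 109055700 + 1028178 + 29659500 - \left(-2151\right) \left(-130\right)\right)} = 4 - \frac{4544971}{1613758 - \left(1028176 - 109055700 - 279630 + 29659500\right)} = 4 - \frac{4544971}{1613758 - \left(30408046 - 109055700\right)} = 4 - \frac{4544971}{1613758 + \left(2 - 1028178 - 29659500 + 279630 + 109055700\right)} = 4 - \frac{4544971}{1613758 + 78647654} = 4 - \frac{4544971}{80261412} = \frac{316500677}{80261412} \approx 3.9434$)
$C = -4370838$ ($C = \left(-1\right) 4370838 = -4370838$)
$C - l = -4370838 - \frac{316500677}{80261412} = - \frac{350809946003933}{80261412}$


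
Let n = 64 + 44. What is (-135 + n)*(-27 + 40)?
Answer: -351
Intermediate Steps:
n = 108
(-135 + n)*(-27 + 40) = (-135 + 108)*(-27 + 40) = -27*13 = -351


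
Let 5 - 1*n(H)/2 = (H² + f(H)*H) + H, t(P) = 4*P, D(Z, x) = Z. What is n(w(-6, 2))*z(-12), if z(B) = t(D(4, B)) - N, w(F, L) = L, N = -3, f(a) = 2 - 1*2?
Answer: -38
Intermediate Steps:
f(a) = 0 (f(a) = 2 - 2 = 0)
n(H) = 10 - 2*H - 2*H² (n(H) = 10 - 2*((H² + 0*H) + H) = 10 - 2*((H² + 0) + H) = 10 - 2*(H² + H) = 10 - 2*(H + H²) = 10 + (-2*H - 2*H²) = 10 - 2*H - 2*H²)
z(B) = 19 (z(B) = 4*4 - 1*(-3) = 16 + 3 = 19)
n(w(-6, 2))*z(-12) = (10 - 2*2 - 2*2²)*19 = (10 - 4 - 2*4)*19 = (10 - 4 - 8)*19 = -2*19 = -38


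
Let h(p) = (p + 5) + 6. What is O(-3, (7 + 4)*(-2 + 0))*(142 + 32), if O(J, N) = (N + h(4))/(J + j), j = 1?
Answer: 609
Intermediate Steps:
h(p) = 11 + p (h(p) = (5 + p) + 6 = 11 + p)
O(J, N) = (15 + N)/(1 + J) (O(J, N) = (N + (11 + 4))/(J + 1) = (N + 15)/(1 + J) = (15 + N)/(1 + J))
O(-3, (7 + 4)*(-2 + 0))*(142 + 32) = ((15 + (7 + 4)*(-2 + 0))/(1 - 3))*(142 + 32) = ((15 + 11*(-2))/(-2))*174 = -(15 - 22)/2*174 = -½*(-7)*174 = (7/2)*174 = 609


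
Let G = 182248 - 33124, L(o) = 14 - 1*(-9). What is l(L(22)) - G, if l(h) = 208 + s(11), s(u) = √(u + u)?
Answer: -148916 + √22 ≈ -1.4891e+5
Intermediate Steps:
s(u) = √2*√u (s(u) = √(2*u) = √2*√u)
L(o) = 23 (L(o) = 14 + 9 = 23)
G = 149124
l(h) = 208 + √22 (l(h) = 208 + √2*√11 = 208 + √22)
l(L(22)) - G = (208 + √22) - 1*149124 = (208 + √22) - 149124 = -148916 + √22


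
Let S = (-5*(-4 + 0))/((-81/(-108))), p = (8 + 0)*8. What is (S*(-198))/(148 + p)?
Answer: -1320/53 ≈ -24.906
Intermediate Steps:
p = 64 (p = 8*8 = 64)
S = 80/3 (S = (-5*(-4))/((-81*(-1/108))) = 20/(3/4) = 20*(4/3) = 80/3 ≈ 26.667)
(S*(-198))/(148 + p) = ((80/3)*(-198))/(148 + 64) = -5280/212 = -5280*1/212 = -1320/53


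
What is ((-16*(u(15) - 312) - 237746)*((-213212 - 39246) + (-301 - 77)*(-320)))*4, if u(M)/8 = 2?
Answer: 122561395920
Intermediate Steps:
u(M) = 16 (u(M) = 8*2 = 16)
((-16*(u(15) - 312) - 237746)*((-213212 - 39246) + (-301 - 77)*(-320)))*4 = ((-16*(16 - 312) - 237746)*((-213212 - 39246) + (-301 - 77)*(-320)))*4 = ((-16*(-296) - 237746)*(-252458 - 378*(-320)))*4 = ((4736 - 237746)*(-252458 + 120960))*4 = -233010*(-131498)*4 = 30640348980*4 = 122561395920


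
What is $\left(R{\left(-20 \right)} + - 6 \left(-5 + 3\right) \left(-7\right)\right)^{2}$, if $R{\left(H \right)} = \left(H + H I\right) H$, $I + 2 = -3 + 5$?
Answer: $99856$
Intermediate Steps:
$I = 0$ ($I = -2 + \left(-3 + 5\right) = -2 + 2 = 0$)
$R{\left(H \right)} = H^{2}$ ($R{\left(H \right)} = \left(H + H 0\right) H = \left(H + 0\right) H = H H = H^{2}$)
$\left(R{\left(-20 \right)} + - 6 \left(-5 + 3\right) \left(-7\right)\right)^{2} = \left(\left(-20\right)^{2} + - 6 \left(-5 + 3\right) \left(-7\right)\right)^{2} = \left(400 + \left(-6\right) \left(-2\right) \left(-7\right)\right)^{2} = \left(400 + 12 \left(-7\right)\right)^{2} = \left(400 - 84\right)^{2} = 316^{2} = 99856$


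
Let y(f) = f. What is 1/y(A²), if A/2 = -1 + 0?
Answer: ¼ ≈ 0.25000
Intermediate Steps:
A = -2 (A = 2*(-1 + 0) = 2*(-1) = -2)
1/y(A²) = 1/((-2)²) = 1/4 = ¼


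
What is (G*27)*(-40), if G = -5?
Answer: 5400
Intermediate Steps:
(G*27)*(-40) = -5*27*(-40) = -135*(-40) = 5400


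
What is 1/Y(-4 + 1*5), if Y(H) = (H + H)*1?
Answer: 1/2 ≈ 0.50000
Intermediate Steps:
Y(H) = 2*H (Y(H) = (2*H)*1 = 2*H)
1/Y(-4 + 1*5) = 1/(2*(-4 + 1*5)) = 1/(2*(-4 + 5)) = 1/(2*1) = 1/2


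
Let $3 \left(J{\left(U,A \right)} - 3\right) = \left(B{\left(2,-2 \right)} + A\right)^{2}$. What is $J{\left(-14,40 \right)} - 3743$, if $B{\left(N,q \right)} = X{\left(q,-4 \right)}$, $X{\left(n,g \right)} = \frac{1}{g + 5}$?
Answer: $- \frac{9539}{3} \approx -3179.7$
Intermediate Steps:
$X{\left(n,g \right)} = \frac{1}{5 + g}$
$B{\left(N,q \right)} = 1$ ($B{\left(N,q \right)} = \frac{1}{5 - 4} = 1^{-1} = 1$)
$J{\left(U,A \right)} = 3 + \frac{\left(1 + A\right)^{2}}{3}$
$J{\left(-14,40 \right)} - 3743 = \left(3 + \frac{\left(1 + 40\right)^{2}}{3}\right) - 3743 = \left(3 + \frac{41^{2}}{3}\right) - 3743 = \left(3 + \frac{1}{3} \cdot 1681\right) - 3743 = \left(3 + \frac{1681}{3}\right) - 3743 = \frac{1690}{3} - 3743 = - \frac{9539}{3}$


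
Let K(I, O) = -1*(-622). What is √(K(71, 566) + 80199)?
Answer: √80821 ≈ 284.29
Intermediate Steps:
K(I, O) = 622
√(K(71, 566) + 80199) = √(622 + 80199) = √80821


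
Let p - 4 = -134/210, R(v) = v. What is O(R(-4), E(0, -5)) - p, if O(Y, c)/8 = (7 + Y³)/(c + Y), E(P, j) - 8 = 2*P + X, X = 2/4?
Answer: -10993/105 ≈ -104.70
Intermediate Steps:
X = ½ (X = 2*(¼) = ½ ≈ 0.50000)
E(P, j) = 17/2 + 2*P (E(P, j) = 8 + (2*P + ½) = 8 + (½ + 2*P) = 17/2 + 2*P)
O(Y, c) = 8*(7 + Y³)/(Y + c) (O(Y, c) = 8*((7 + Y³)/(c + Y)) = 8*((7 + Y³)/(Y + c)) = 8*(7 + Y³)/(Y + c))
p = 353/105 (p = 4 - 134/210 = 4 - 134*1/210 = 4 - 67/105 = 353/105 ≈ 3.3619)
O(R(-4), E(0, -5)) - p = 8*(7 + (-4)³)/(-4 + (17/2 + 2*0)) - 1*353/105 = 8*(7 - 64)/(-4 + (17/2 + 0)) - 353/105 = 8*(-57)/(-4 + 17/2) - 353/105 = 8*(-57)/(9/2) - 353/105 = 8*(2/9)*(-57) - 353/105 = -304/3 - 353/105 = -10993/105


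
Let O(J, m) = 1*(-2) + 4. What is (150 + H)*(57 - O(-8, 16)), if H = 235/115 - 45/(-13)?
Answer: 2557280/299 ≈ 8552.8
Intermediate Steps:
O(J, m) = 2 (O(J, m) = -2 + 4 = 2)
H = 1646/299 (H = 235*(1/115) - 45*(-1/13) = 47/23 + 45/13 = 1646/299 ≈ 5.5050)
(150 + H)*(57 - O(-8, 16)) = (150 + 1646/299)*(57 - 1*2) = 46496*(57 - 2)/299 = (46496/299)*55 = 2557280/299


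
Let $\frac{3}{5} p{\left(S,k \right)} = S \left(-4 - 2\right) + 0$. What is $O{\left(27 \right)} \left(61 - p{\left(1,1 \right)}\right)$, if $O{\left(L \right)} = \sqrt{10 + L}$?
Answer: $71 \sqrt{37} \approx 431.88$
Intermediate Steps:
$p{\left(S,k \right)} = - 10 S$ ($p{\left(S,k \right)} = \frac{5 \left(S \left(-4 - 2\right) + 0\right)}{3} = \frac{5 \left(S \left(-6\right) + 0\right)}{3} = \frac{5 \left(- 6 S + 0\right)}{3} = \frac{5 \left(- 6 S\right)}{3} = - 10 S$)
$O{\left(27 \right)} \left(61 - p{\left(1,1 \right)}\right) = \sqrt{10 + 27} \left(61 - \left(-10\right) 1\right) = \sqrt{37} \left(61 - -10\right) = \sqrt{37} \left(61 + 10\right) = \sqrt{37} \cdot 71 = 71 \sqrt{37}$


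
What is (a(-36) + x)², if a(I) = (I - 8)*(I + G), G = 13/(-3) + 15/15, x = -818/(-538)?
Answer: 1954054515625/651249 ≈ 3.0005e+6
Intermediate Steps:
x = 409/269 (x = -818*(-1/538) = 409/269 ≈ 1.5204)
G = -10/3 (G = 13*(-⅓) + 15*(1/15) = -13/3 + 1 = -10/3 ≈ -3.3333)
a(I) = (-8 + I)*(-10/3 + I) (a(I) = (I - 8)*(I - 10/3) = (-8 + I)*(-10/3 + I))
(a(-36) + x)² = ((80/3 + (-36)² - 34/3*(-36)) + 409/269)² = ((80/3 + 1296 + 408) + 409/269)² = (5192/3 + 409/269)² = (1397875/807)² = 1954054515625/651249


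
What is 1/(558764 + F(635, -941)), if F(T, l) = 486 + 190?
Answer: 1/559440 ≈ 1.7875e-6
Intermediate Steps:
F(T, l) = 676
1/(558764 + F(635, -941)) = 1/(558764 + 676) = 1/559440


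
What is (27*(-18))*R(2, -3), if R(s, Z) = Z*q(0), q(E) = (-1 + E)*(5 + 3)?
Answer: -11664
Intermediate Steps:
q(E) = -8 + 8*E (q(E) = (-1 + E)*8 = -8 + 8*E)
R(s, Z) = -8*Z (R(s, Z) = Z*(-8 + 8*0) = Z*(-8 + 0) = Z*(-8) = -8*Z)
(27*(-18))*R(2, -3) = (27*(-18))*(-8*(-3)) = -486*24 = -11664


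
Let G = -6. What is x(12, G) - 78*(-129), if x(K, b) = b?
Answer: 10056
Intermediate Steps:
x(12, G) - 78*(-129) = -6 - 78*(-129) = -6 + 10062 = 10056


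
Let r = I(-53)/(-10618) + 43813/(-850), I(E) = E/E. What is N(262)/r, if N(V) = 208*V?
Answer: -122960687200/116301821 ≈ -1057.3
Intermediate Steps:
I(E) = 1
r = -116301821/2256325 (r = 1/(-10618) + 43813/(-850) = 1*(-1/10618) + 43813*(-1/850) = -1/10618 - 43813/850 = -116301821/2256325 ≈ -51.545)
N(262)/r = (208*262)/(-116301821/2256325) = 54496*(-2256325/116301821) = -122960687200/116301821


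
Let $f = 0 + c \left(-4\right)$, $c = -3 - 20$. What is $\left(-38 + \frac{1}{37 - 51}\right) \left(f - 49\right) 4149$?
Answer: $- \frac{95090931}{14} \approx -6.7922 \cdot 10^{6}$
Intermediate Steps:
$c = -23$ ($c = -3 - 20 = -23$)
$f = 92$ ($f = 0 - -92 = 0 + 92 = 92$)
$\left(-38 + \frac{1}{37 - 51}\right) \left(f - 49\right) 4149 = \left(-38 + \frac{1}{37 - 51}\right) \left(92 - 49\right) 4149 = \left(-38 + \frac{1}{-14}\right) 43 \cdot 4149 = \left(-38 - \frac{1}{14}\right) 43 \cdot 4149 = \left(- \frac{533}{14}\right) 43 \cdot 4149 = \left(- \frac{22919}{14}\right) 4149 = - \frac{95090931}{14}$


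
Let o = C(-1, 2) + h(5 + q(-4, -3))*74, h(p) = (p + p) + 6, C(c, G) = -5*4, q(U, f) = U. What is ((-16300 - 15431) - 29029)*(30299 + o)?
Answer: -1875721960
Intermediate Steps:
C(c, G) = -20
h(p) = 6 + 2*p (h(p) = 2*p + 6 = 6 + 2*p)
o = 572 (o = -20 + (6 + 2*(5 - 4))*74 = -20 + (6 + 2*1)*74 = -20 + (6 + 2)*74 = -20 + 8*74 = -20 + 592 = 572)
((-16300 - 15431) - 29029)*(30299 + o) = ((-16300 - 15431) - 29029)*(30299 + 572) = (-31731 - 29029)*30871 = -60760*30871 = -1875721960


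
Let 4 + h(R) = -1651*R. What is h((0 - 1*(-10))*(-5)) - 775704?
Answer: -693158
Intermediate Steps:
h(R) = -4 - 1651*R
h((0 - 1*(-10))*(-5)) - 775704 = (-4 - 1651*(0 - 1*(-10))*(-5)) - 775704 = (-4 - 1651*(0 + 10)*(-5)) - 775704 = (-4 - 16510*(-5)) - 775704 = (-4 - 1651*(-50)) - 775704 = (-4 + 82550) - 775704 = 82546 - 775704 = -693158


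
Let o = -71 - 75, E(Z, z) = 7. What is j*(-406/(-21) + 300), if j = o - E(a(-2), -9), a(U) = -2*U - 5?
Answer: -48858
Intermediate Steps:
a(U) = -5 - 2*U
o = -146
j = -153 (j = -146 - 1*7 = -146 - 7 = -153)
j*(-406/(-21) + 300) = -153*(-406/(-21) + 300) = -153*(-406*(-1/21) + 300) = -153*(58/3 + 300) = -153*958/3 = -48858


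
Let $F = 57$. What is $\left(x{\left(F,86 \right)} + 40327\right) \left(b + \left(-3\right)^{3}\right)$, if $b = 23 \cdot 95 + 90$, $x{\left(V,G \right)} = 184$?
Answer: $91068728$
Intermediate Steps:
$b = 2275$ ($b = 2185 + 90 = 2275$)
$\left(x{\left(F,86 \right)} + 40327\right) \left(b + \left(-3\right)^{3}\right) = \left(184 + 40327\right) \left(2275 + \left(-3\right)^{3}\right) = 40511 \left(2275 - 27\right) = 40511 \cdot 2248 = 91068728$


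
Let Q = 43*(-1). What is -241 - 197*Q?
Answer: 8230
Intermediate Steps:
Q = -43
-241 - 197*Q = -241 - 197*(-43) = -241 + 8471 = 8230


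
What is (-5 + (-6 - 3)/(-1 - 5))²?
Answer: 49/4 ≈ 12.250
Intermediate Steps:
(-5 + (-6 - 3)/(-1 - 5))² = (-5 - 9/(-6))² = (-5 - 9*(-⅙))² = (-5 + 3/2)² = (-7/2)² = 49/4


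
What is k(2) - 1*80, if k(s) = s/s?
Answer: -79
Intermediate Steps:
k(s) = 1
k(2) - 1*80 = 1 - 1*80 = 1 - 80 = -79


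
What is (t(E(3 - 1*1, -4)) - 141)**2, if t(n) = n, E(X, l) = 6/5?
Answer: 488601/25 ≈ 19544.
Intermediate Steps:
E(X, l) = 6/5 (E(X, l) = 6*(1/5) = 6/5)
(t(E(3 - 1*1, -4)) - 141)**2 = (6/5 - 141)**2 = (-699/5)**2 = 488601/25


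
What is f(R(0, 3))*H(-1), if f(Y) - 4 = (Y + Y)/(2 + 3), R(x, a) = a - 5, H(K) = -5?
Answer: -16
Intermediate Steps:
R(x, a) = -5 + a
f(Y) = 4 + 2*Y/5 (f(Y) = 4 + (Y + Y)/(2 + 3) = 4 + (2*Y)/5 = 4 + (2*Y)*(⅕) = 4 + 2*Y/5)
f(R(0, 3))*H(-1) = (4 + 2*(-5 + 3)/5)*(-5) = (4 + (⅖)*(-2))*(-5) = (4 - ⅘)*(-5) = (16/5)*(-5) = -16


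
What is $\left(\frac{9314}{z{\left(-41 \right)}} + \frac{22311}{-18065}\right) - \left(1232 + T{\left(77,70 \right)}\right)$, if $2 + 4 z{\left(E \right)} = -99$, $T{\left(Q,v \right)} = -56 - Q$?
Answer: $- \frac{2680479986}{1824565} \approx -1469.1$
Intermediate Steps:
$z{\left(E \right)} = - \frac{101}{4}$ ($z{\left(E \right)} = - \frac{1}{2} + \frac{1}{4} \left(-99\right) = - \frac{1}{2} - \frac{99}{4} = - \frac{101}{4}$)
$\left(\frac{9314}{z{\left(-41 \right)}} + \frac{22311}{-18065}\right) - \left(1232 + T{\left(77,70 \right)}\right) = \left(\frac{9314}{- \frac{101}{4}} + \frac{22311}{-18065}\right) - \left(1176 - 77\right) = \left(9314 \left(- \frac{4}{101}\right) + 22311 \left(- \frac{1}{18065}\right)\right) - 1099 = \left(- \frac{37256}{101} - \frac{22311}{18065}\right) - 1099 = - \frac{675283051}{1824565} + \left(-1232 + 133\right) = - \frac{675283051}{1824565} - 1099 = - \frac{2680479986}{1824565}$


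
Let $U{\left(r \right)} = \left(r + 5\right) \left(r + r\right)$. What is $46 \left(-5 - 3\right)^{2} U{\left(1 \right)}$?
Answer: $35328$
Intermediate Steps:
$U{\left(r \right)} = 2 r \left(5 + r\right)$ ($U{\left(r \right)} = \left(5 + r\right) 2 r = 2 r \left(5 + r\right)$)
$46 \left(-5 - 3\right)^{2} U{\left(1 \right)} = 46 \left(-5 - 3\right)^{2} \cdot 2 \cdot 1 \left(5 + 1\right) = 46 \left(-8\right)^{2} \cdot 2 \cdot 1 \cdot 6 = 46 \cdot 64 \cdot 12 = 2944 \cdot 12 = 35328$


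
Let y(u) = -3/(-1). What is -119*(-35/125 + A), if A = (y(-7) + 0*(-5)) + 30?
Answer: -97342/25 ≈ -3893.7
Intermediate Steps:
y(u) = 3 (y(u) = -3*(-1) = 3)
A = 33 (A = (3 + 0*(-5)) + 30 = (3 + 0) + 30 = 3 + 30 = 33)
-119*(-35/125 + A) = -119*(-35/125 + 33) = -119*(-35*1/125 + 33) = -119*(-7/25 + 33) = -119*818/25 = -97342/25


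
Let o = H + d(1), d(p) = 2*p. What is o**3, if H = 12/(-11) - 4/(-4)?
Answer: 9261/1331 ≈ 6.9579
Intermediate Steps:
H = -1/11 (H = 12*(-1/11) - 4*(-1/4) = -12/11 + 1 = -1/11 ≈ -0.090909)
o = 21/11 (o = -1/11 + 2*1 = -1/11 + 2 = 21/11 ≈ 1.9091)
o**3 = (21/11)**3 = 9261/1331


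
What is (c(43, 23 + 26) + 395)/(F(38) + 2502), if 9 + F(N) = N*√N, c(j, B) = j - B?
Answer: 969777/6160177 - 14782*√38/6160177 ≈ 0.14263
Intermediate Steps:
F(N) = -9 + N^(3/2) (F(N) = -9 + N*√N = -9 + N^(3/2))
(c(43, 23 + 26) + 395)/(F(38) + 2502) = ((43 - (23 + 26)) + 395)/((-9 + 38^(3/2)) + 2502) = ((43 - 1*49) + 395)/((-9 + 38*√38) + 2502) = ((43 - 49) + 395)/(2493 + 38*√38) = (-6 + 395)/(2493 + 38*√38) = 389/(2493 + 38*√38)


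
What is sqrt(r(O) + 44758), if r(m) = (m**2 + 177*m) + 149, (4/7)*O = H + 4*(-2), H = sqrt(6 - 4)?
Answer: sqrt(682098 + 4172*sqrt(2))/4 ≈ 207.36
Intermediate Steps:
H = sqrt(2) ≈ 1.4142
O = -14 + 7*sqrt(2)/4 (O = 7*(sqrt(2) + 4*(-2))/4 = 7*(sqrt(2) - 8)/4 = 7*(-8 + sqrt(2))/4 = -14 + 7*sqrt(2)/4 ≈ -11.525)
r(m) = 149 + m**2 + 177*m
sqrt(r(O) + 44758) = sqrt((149 + (-14 + 7*sqrt(2)/4)**2 + 177*(-14 + 7*sqrt(2)/4)) + 44758) = sqrt((149 + (-14 + 7*sqrt(2)/4)**2 + (-2478 + 1239*sqrt(2)/4)) + 44758) = sqrt((-2329 + (-14 + 7*sqrt(2)/4)**2 + 1239*sqrt(2)/4) + 44758) = sqrt(42429 + (-14 + 7*sqrt(2)/4)**2 + 1239*sqrt(2)/4)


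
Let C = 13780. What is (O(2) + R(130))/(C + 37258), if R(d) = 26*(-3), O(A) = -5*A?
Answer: -44/25519 ≈ -0.0017242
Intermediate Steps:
R(d) = -78
(O(2) + R(130))/(C + 37258) = (-5*2 - 78)/(13780 + 37258) = (-10 - 78)/51038 = -88*1/51038 = -44/25519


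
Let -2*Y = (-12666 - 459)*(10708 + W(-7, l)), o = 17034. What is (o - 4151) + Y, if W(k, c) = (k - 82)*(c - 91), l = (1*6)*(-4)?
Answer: 274902641/2 ≈ 1.3745e+8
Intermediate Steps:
l = -24 (l = 6*(-4) = -24)
W(k, c) = (-91 + c)*(-82 + k) (W(k, c) = (-82 + k)*(-91 + c) = (-91 + c)*(-82 + k))
Y = 274876875/2 (Y = -(-12666 - 459)*(10708 + (7462 - 91*(-7) - 82*(-24) - 24*(-7)))/2 = -(-13125)*(10708 + (7462 + 637 + 1968 + 168))/2 = -(-13125)*(10708 + 10235)/2 = -(-13125)*20943/2 = -1/2*(-274876875) = 274876875/2 ≈ 1.3744e+8)
(o - 4151) + Y = (17034 - 4151) + 274876875/2 = 12883 + 274876875/2 = 274902641/2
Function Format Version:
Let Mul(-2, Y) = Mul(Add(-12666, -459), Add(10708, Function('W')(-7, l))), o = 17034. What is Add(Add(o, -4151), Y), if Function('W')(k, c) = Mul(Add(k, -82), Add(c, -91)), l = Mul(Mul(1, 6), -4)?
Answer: Rational(274902641, 2) ≈ 1.3745e+8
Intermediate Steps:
l = -24 (l = Mul(6, -4) = -24)
Function('W')(k, c) = Mul(Add(-91, c), Add(-82, k)) (Function('W')(k, c) = Mul(Add(-82, k), Add(-91, c)) = Mul(Add(-91, c), Add(-82, k)))
Y = Rational(274876875, 2) (Y = Mul(Rational(-1, 2), Mul(Add(-12666, -459), Add(10708, Add(7462, Mul(-91, -7), Mul(-82, -24), Mul(-24, -7))))) = Mul(Rational(-1, 2), Mul(-13125, Add(10708, Add(7462, 637, 1968, 168)))) = Mul(Rational(-1, 2), Mul(-13125, Add(10708, 10235))) = Mul(Rational(-1, 2), Mul(-13125, 20943)) = Mul(Rational(-1, 2), -274876875) = Rational(274876875, 2) ≈ 1.3744e+8)
Add(Add(o, -4151), Y) = Add(Add(17034, -4151), Rational(274876875, 2)) = Add(12883, Rational(274876875, 2)) = Rational(274902641, 2)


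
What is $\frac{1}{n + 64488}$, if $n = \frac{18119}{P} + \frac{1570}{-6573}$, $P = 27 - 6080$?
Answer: $\frac{39786369}{2565614764675} \approx 1.5508 \cdot 10^{-5}$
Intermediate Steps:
$P = -6053$ ($P = 27 - 6080 = -6053$)
$n = - \frac{128599397}{39786369}$ ($n = \frac{18119}{-6053} + \frac{1570}{-6573} = 18119 \left(- \frac{1}{6053}\right) + 1570 \left(- \frac{1}{6573}\right) = - \frac{18119}{6053} - \frac{1570}{6573} = - \frac{128599397}{39786369} \approx -3.2322$)
$\frac{1}{n + 64488} = \frac{1}{- \frac{128599397}{39786369} + 64488} = \frac{1}{\frac{2565614764675}{39786369}} = \frac{39786369}{2565614764675}$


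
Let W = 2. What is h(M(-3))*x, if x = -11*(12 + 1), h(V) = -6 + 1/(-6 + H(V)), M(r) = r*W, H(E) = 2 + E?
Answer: 8723/10 ≈ 872.30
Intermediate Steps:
M(r) = 2*r (M(r) = r*2 = 2*r)
h(V) = -6 + 1/(-4 + V) (h(V) = -6 + 1/(-6 + (2 + V)) = -6 + 1/(-4 + V))
x = -143 (x = -11*13 = -143)
h(M(-3))*x = ((25 - 12*(-3))/(-4 + 2*(-3)))*(-143) = ((25 - 6*(-6))/(-4 - 6))*(-143) = ((25 + 36)/(-10))*(-143) = -⅒*61*(-143) = -61/10*(-143) = 8723/10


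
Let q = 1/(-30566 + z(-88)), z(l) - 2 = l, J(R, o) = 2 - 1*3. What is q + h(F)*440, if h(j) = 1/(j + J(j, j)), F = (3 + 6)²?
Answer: 168585/30652 ≈ 5.5000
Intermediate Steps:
J(R, o) = -1 (J(R, o) = 2 - 3 = -1)
F = 81 (F = 9² = 81)
z(l) = 2 + l
h(j) = 1/(-1 + j) (h(j) = 1/(j - 1) = 1/(-1 + j))
q = -1/30652 (q = 1/(-30566 + (2 - 88)) = 1/(-30566 - 86) = 1/(-30652) = -1/30652 ≈ -3.2624e-5)
q + h(F)*440 = -1/30652 + 440/(-1 + 81) = -1/30652 + 440/80 = -1/30652 + (1/80)*440 = -1/30652 + 11/2 = 168585/30652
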